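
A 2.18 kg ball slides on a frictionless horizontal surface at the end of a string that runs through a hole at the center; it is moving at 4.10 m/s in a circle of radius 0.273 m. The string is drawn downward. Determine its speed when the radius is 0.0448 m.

The only horizontal force on the mass is along the cord (radial), so it exerts no torque about the hole and angular momentum m v r is conserved.
v₂ = v₁ r₁ / r₂ = (4.10)(0.273) / (0.0448) = 24.98 m/s.

v₂ ≈ 25.0 m/s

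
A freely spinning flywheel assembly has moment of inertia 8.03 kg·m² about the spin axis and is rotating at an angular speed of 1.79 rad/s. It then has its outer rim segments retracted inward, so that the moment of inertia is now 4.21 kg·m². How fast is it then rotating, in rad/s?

ω₂ ≈ 3.41 rad/s

Angular momentum about the spin axis is conserved since the torque about it is zero.
ω₂ = I₁ω₁ / I₂ = (8.030)(1.79 rad/s) / (4.210) = 3.414 rad/s.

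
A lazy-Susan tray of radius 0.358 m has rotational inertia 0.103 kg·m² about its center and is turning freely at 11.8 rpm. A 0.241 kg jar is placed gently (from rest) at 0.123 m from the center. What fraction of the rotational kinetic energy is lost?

fraction ≈ 0.0342

No external torque acts about the center; L_before = L_after.
Added inertia Σmr² = (0.241)(0.123)² = 0.003646 kg·m²; I_f = 0.1030 + 0.003646 = 0.1066 kg·m².
ω_f = I_p ω_i / I_f = (0.1030)(11.8) / 0.1066 = 11.40 rpm.
KE_i = ½(0.1030)(1.236 rad/s)² = 0.07864 J; KE_f = ½(0.1066)(1.193)² = 0.07595 J.
Fraction lost = 0.03419.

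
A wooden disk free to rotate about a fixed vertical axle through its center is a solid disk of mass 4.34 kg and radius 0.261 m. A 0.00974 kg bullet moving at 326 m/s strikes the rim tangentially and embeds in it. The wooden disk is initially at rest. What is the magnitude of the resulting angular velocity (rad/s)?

The axle reaction passes through the axle and exerts no torque about it; angular momentum about the axle is conserved through the impact.
I_p = ½(4.34)(0.261)² = 0.1478 kg·m². Taking the sense of the bullet's angular momentum as positive, L_{bullet} = m v R = (0.00974)(326)(0.261) = 0.8287 kg·m²/s.
L_i = 0 + 0.8287 = 0.8287 kg·m²/s.
After sticking, I_f = I_p + m R² = 0.1478 + (0.00974)(0.261)² = 0.1485 kg·m².
ω_f = L_i / I_f = 0.8287 / 0.1485 = 5.581 rad/s.

|ω_f| ≈ 5.58 rad/s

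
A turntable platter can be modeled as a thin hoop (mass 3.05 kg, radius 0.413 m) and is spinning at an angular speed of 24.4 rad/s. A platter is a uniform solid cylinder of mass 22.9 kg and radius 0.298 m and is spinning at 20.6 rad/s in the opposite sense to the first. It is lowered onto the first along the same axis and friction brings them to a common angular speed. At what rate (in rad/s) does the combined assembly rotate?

No external torque acts about the common axis, so total angular momentum is conserved.
Moments of inertia: I_A = (3.05)(0.413)² = 0.5202 kg·m²; I_B = ½(22.9)(0.298)² = 1.017 kg·m².
Taking A's sense as positive: L = (0.5202)(24.4) − (1.017)(20.6) = -8.252 kg·m²·rad/s.
Combined I = 0.5202 + 1.017 = 1.537 kg·m².
ω_f = L / I = -8.252 / 1.537 = -5.369 rad/s.

|ω_f| ≈ 5.37 rad/s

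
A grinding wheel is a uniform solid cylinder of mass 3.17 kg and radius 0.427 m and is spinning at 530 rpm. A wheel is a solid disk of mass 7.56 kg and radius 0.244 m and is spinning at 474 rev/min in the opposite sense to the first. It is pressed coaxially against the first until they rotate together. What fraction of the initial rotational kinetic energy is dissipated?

No external torque acts about the common axis, so total angular momentum is conserved.
Moments of inertia: I_A = ½(3.17)(0.427)² = 0.2890 kg·m²; I_B = ½(7.56)(0.244)² = 0.2250 kg·m².
Taking A's sense as positive: L = (0.2890)(530) − (0.2250)(474) = 46.49 kg·m²·rpm.
Combined I = 0.2890 + 0.2250 = 0.5140 kg·m².
ω_f = L / I = 46.49 / 0.5140 = 90.45 rpm.
KE_i = ½ΣIω² = 722.3 J; KE_f = ½(0.5140)(9.472)² = 23.06 J.
Fraction dissipated = (KE_i − KE_f)/KE_i = 0.9681.

fraction ≈ 0.968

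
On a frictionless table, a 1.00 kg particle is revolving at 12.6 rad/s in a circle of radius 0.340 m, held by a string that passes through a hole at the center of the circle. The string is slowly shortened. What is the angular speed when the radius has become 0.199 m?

No torque about the axis ⇒ m r₁² ω₁ = m r₂² ω₂.
ω₂ = ω₁ (r₁/r₂)² = (12.6)(0.340/0.199)² = 36.78 rad/s.

ω₂ ≈ 36.8 rad/s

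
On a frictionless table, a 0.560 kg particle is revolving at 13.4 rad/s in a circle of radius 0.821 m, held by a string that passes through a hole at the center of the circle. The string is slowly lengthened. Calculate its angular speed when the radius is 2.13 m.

No torque about the axis ⇒ m r₁² ω₁ = m r₂² ω₂.
ω₂ = ω₁ (r₁/r₂)² = (13.4)(0.821/2.13)² = 1.991 rad/s.

ω₂ ≈ 1.99 rad/s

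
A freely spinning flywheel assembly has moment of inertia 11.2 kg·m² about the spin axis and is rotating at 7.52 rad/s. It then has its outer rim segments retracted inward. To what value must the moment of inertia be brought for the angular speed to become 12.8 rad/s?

Angular momentum about the spin axis is conserved since the torque about it is zero.
I₂ = I₁ω₁ / ω₂ = (11.2)(7.52) / (12.8) = 6.580 kg·m².

I₂ ≈ 6.58 kg·m²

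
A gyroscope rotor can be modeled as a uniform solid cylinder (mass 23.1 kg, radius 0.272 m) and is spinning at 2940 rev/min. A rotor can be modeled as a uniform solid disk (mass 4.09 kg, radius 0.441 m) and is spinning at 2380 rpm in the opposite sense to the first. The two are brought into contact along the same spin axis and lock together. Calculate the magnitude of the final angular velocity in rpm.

|ω_f| ≈ 1250 rpm

No external torque acts about the common axis, so total angular momentum is conserved.
Moments of inertia: I_A = ½(23.1)(0.272)² = 0.8545 kg·m²; I_B = ½(4.09)(0.441)² = 0.3977 kg·m².
Taking A's sense as positive: L = (0.8545)(2940) − (0.3977)(2380) = 1566 kg·m²·rpm.
Combined I = 0.8545 + 0.3977 = 1.252 kg·m².
ω_f = L / I = 1566 / 1.252 = 1250 rpm.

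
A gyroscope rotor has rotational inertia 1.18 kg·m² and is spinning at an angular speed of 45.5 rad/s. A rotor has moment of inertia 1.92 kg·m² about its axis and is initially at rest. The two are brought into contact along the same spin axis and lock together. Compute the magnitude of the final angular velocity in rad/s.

|ω_f| ≈ 17.3 rad/s

The coupling torques are internal; angular momentum about the shared axis is conserved.
Taking A's sense as positive: L = (1.180)(45.5) = 53.69 kg·m²·rad/s.
Combined I = 1.180 + 1.920 = 3.100 kg·m².
ω_f = L / I = 53.69 / 3.100 = 17.32 rad/s.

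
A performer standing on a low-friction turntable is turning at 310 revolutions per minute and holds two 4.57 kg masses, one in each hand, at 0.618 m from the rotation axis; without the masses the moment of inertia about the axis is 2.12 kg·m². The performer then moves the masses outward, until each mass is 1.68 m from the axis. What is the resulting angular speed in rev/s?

With no external torque about the axis, L is conserved: I₁ω₁ = I₂ω₂.
I₁ = 2.12 + 2(4.57)(0.618)² = 5.611 kg·m²; I₂ = 2.12 + 2(4.57)(1.68)² = 27.92 kg·m².
ω₂ = I₁ω₁ / I₂ = (5.611)(310 rpm) / (27.92) = 62.30 rpm = 1.038 rev/s.

ω₂ ≈ 1.04 rev/s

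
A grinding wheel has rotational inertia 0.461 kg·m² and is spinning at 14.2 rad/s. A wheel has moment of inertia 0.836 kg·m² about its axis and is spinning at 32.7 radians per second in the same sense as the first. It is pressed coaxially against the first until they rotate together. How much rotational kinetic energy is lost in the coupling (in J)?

The coupling torques are internal; angular momentum about the shared axis is conserved.
Taking A's sense as positive: L = (0.4610)(14.2) + (0.8360)(32.7) = 33.88 kg·m²·rad/s.
Combined I = 0.4610 + 0.8360 = 1.297 kg·m².
ω_f = L / I = 33.88 / 1.297 = 26.12 rad/s.
KE_i = ½ΣIω² = 493.4 J; KE_f = ½(1.297)(26.12)² = 442.6 J.

ΔKE lost ≈ 50.8 J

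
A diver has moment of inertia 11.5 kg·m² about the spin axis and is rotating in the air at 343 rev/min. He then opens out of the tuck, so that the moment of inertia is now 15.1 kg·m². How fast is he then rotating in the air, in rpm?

With no external torque about the axis, L is conserved: I₁ω₁ = I₂ω₂.
ω₂ = I₁ω₁ / I₂ = (11.50)(343 rpm) / (15.10) = 261.2 rpm.

ω₂ ≈ 261 rpm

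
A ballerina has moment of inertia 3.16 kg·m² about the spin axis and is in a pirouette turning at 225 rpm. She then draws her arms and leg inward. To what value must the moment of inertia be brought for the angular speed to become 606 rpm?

No external torque acts about the spin axis, so angular momentum is conserved.
I₂ = I₁ω₁ / ω₂ = (3.16)(225) / (606) = 1.173 kg·m².

I₂ ≈ 1.17 kg·m²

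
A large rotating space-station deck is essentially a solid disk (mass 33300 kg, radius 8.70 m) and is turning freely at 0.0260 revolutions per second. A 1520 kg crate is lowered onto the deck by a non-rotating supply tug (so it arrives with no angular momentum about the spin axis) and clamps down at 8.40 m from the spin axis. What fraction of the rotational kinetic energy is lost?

fraction ≈ 0.0784

The added mass arrives with no angular momentum about the spin axis, and any external torque about the spin axis is negligible, so the system's angular momentum is conserved.
I_p = ½(33300)(8.70)² = 1.260e+06 kg·m².
Added inertia Σmr² = (1520)(8.40)² = 1.073e+05 kg·m²; I_f = 1.260e+06 + 1.073e+05 = 1.367e+06 kg·m².
ω_f = I_p ω_i / I_f = (1.260e+06)(0.0260) / 1.367e+06 = 0.02396 rev/s.
KE_i = ½(1.260e+06)(0.1634 rad/s)² = 16820 J; KE_f = ½(1.367e+06)(0.1506)² = 15500 J.
Fraction lost = 0.07843.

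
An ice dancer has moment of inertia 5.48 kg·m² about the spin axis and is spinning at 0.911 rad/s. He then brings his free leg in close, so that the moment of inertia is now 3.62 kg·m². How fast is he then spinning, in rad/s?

No external torque acts about the spin axis, so angular momentum is conserved.
ω₂ = I₁ω₁ / I₂ = (5.480)(0.911 rad/s) / (3.620) = 1.379 rad/s.

ω₂ ≈ 1.38 rad/s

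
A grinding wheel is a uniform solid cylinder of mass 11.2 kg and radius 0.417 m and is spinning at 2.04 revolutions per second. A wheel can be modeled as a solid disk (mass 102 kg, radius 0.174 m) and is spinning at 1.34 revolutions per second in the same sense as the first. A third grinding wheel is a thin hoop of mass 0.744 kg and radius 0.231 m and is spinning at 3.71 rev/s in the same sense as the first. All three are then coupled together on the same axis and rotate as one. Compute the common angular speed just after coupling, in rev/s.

The coupling torques are internal; angular momentum about the shared axis is conserved.
Moments of inertia: I_A = ½(11.2)(0.417)² = 0.9738 kg·m²; I_B = ½(102)(0.174)² = 1.544 kg·m²; I_C = (0.744)(0.231)² = 0.03970 kg·m².
Taking A's sense as positive: L = (0.9738)(2.04) + (1.544)(1.34) + (0.03970)(3.71) = 4.203 kg·m²·rev/s.
Combined I = 0.9738 + 1.544 + 0.03970 = 2.558 kg·m².
ω_f = L / I = 4.203 / 2.558 = 1.643 rev/s.

|ω_f| ≈ 1.64 rev/s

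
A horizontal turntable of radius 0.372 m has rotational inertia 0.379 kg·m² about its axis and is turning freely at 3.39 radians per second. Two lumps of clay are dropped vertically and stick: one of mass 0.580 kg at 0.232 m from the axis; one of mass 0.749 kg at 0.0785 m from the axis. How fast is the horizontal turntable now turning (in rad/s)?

ω_f ≈ 3.10 rad/s

No external torque acts about the axis; L_before = L_after.
Added inertia Σmr² = (0.580)(0.232)² + (0.749)(0.0785)² = 0.03583 kg·m²; I_f = 0.3790 + 0.03583 = 0.4148 kg·m².
ω_f = I_p ω_i / I_f = (0.3790)(3.39) / 0.4148 = 3.097 rad/s.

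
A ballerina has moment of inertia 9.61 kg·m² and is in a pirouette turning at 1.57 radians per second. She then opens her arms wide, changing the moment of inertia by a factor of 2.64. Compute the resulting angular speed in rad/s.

ω₂ ≈ 0.595 rad/s

No external torque acts about the spin axis, so angular momentum is conserved.
I₂ = 2.64 × 9.61 = 25.37 kg·m².
ω₂ = I₁ω₁ / I₂ = (9.610)(1.57 rad/s) / (25.37) = 0.5947 rad/s.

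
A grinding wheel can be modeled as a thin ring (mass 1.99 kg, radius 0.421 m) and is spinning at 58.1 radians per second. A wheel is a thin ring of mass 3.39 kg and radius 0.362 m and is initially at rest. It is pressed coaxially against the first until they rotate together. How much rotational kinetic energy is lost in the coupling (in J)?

The coupling torques are internal; angular momentum about the shared axis is conserved.
Moments of inertia: I_A = (1.99)(0.421)² = 0.3527 kg·m²; I_B = (3.39)(0.362)² = 0.4442 kg·m².
Taking A's sense as positive: L = (0.3527)(58.1) = 20.49 kg·m²·rad/s.
Combined I = 0.3527 + 0.4442 = 0.7969 kg·m².
ω_f = L / I = 20.49 / 0.7969 = 25.71 rad/s.
KE_i = ½ΣIω² = 595.3 J; KE_f = ½(0.7969)(25.71)² = 263.5 J.

ΔKE lost ≈ 332 J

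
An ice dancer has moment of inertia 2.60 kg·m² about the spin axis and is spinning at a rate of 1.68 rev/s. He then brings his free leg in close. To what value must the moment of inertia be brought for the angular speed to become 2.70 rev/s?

Angular momentum about the spin axis is conserved since the torque about it is zero.
I₂ = I₁ω₁ / ω₂ = (2.60)(1.68) / (2.70) = 1.618 kg·m².

I₂ ≈ 1.62 kg·m²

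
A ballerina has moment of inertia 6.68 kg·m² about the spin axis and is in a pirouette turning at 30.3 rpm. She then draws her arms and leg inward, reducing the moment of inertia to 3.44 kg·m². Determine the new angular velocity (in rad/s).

ω₂ ≈ 6.16 rad/s

No external torque acts about the spin axis, so angular momentum is conserved.
ω₂ = I₁ω₁ / I₂ = (6.680)(30.3 rpm) / (3.440) = 58.84 rpm = 6.162 rad/s.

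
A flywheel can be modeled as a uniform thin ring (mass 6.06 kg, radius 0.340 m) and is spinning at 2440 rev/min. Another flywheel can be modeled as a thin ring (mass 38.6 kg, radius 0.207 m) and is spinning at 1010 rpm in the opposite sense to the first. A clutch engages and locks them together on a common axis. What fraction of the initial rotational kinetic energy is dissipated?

The coupling torques are internal; angular momentum about the shared axis is conserved.
Moments of inertia: I_A = (6.06)(0.340)² = 0.7005 kg·m²; I_B = (38.6)(0.207)² = 1.654 kg·m².
Taking A's sense as positive: L = (0.7005)(2440) − (1.654)(1010) = 38.80 kg·m²·rpm.
Combined I = 0.7005 + 1.654 = 2.355 kg·m².
ω_f = L / I = 38.80 / 2.355 = 16.48 rpm.
KE_i = ½ΣIω² = 32120 J; KE_f = ½(2.355)(1.726)² = 3.505 J.
Fraction dissipated = (KE_i − KE_f)/KE_i = 0.9999.

fraction ≈ 1.00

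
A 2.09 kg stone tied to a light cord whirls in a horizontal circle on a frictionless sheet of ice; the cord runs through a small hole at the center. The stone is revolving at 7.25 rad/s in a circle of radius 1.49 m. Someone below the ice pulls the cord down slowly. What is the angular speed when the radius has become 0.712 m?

ω₂ ≈ 31.8 rad/s

No torque about the axis ⇒ m r₁² ω₁ = m r₂² ω₂.
ω₂ = ω₁ (r₁/r₂)² = (7.25)(1.49/0.712)² = 31.75 rad/s.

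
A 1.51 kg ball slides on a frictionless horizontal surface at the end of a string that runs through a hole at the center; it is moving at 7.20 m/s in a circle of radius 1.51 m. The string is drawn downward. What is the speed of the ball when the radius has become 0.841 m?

v₂ ≈ 12.9 m/s

The only horizontal force on the mass is along the cord (radial), so it exerts no torque about the hole and angular momentum m v r is conserved.
v₂ = v₁ r₁ / r₂ = (7.20)(1.51) / (0.841) = 12.93 m/s.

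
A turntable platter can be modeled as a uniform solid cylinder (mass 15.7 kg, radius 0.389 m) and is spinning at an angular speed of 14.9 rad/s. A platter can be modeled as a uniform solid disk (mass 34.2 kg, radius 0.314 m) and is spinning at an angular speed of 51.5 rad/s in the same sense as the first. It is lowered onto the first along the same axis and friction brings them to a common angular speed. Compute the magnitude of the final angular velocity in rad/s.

|ω_f| ≈ 36.4 rad/s

No external torque acts about the common axis, so total angular momentum is conserved.
Moments of inertia: I_A = ½(15.7)(0.389)² = 1.188 kg·m²; I_B = ½(34.2)(0.314)² = 1.686 kg·m².
Taking A's sense as positive: L = (1.188)(14.9) + (1.686)(51.5) = 104.5 kg·m²·rad/s.
Combined I = 1.188 + 1.686 = 2.874 kg·m².
ω_f = L / I = 104.5 / 2.874 = 36.37 rad/s.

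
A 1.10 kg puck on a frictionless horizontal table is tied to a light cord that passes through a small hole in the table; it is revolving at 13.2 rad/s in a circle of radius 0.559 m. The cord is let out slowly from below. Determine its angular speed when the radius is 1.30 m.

ω₂ ≈ 2.44 rad/s

The constraining force is radial, so m r² ω about the center is conserved.
ω₂ = ω₁ (r₁/r₂)² = (13.2)(0.559/1.30)² = 2.441 rad/s.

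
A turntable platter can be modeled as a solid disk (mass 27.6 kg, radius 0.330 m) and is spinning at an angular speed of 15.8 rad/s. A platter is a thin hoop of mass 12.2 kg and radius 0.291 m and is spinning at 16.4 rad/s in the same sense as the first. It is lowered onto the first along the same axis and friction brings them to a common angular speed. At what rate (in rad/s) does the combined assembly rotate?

No external torque acts about the common axis, so total angular momentum is conserved.
Moments of inertia: I_A = ½(27.6)(0.330)² = 1.503 kg·m²; I_B = (12.2)(0.291)² = 1.033 kg·m².
Taking A's sense as positive: L = (1.503)(15.8) + (1.033)(16.4) = 40.69 kg·m²·rad/s.
Combined I = 1.503 + 1.033 = 2.536 kg·m².
ω_f = L / I = 40.69 / 2.536 = 16.04 rad/s.

|ω_f| ≈ 16.0 rad/s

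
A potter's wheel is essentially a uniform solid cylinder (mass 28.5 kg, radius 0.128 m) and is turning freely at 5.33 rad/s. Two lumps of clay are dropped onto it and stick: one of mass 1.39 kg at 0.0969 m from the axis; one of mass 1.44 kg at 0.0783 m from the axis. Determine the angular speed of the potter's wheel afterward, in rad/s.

The added mass arrives with no angular momentum about the axis, and any external torque about the axis is negligible, so the system's angular momentum is conserved.
I_p = ½(28.5)(0.128)² = 0.2335 kg·m².
Added inertia Σmr² = (1.39)(0.0969)² + (1.44)(0.0783)² = 0.02188 kg·m²; I_f = 0.2335 + 0.02188 = 0.2554 kg·m².
ω_f = I_p ω_i / I_f = (0.2335)(5.33) / 0.2554 = 4.873 rad/s.

ω_f ≈ 4.87 rad/s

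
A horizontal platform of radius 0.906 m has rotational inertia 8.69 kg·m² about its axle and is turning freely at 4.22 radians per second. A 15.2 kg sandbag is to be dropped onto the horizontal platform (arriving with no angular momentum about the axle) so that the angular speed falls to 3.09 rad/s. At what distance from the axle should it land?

No external torque acts about the axle; L_before = L_after.
I_p ω_i = (I_p + m r²) ω_f ⇒ m r² = I_p(ω_i/ω_f − 1) = 8.690(4.22/3.09 − 1) = 3.178 kg·m².
r = √(3.178/15.2) = 0.4572 m.

r ≈ 0.457 m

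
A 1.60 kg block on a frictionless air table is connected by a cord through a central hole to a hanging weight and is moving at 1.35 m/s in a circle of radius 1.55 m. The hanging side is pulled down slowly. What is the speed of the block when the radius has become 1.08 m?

v₂ ≈ 1.94 m/s

Central (radial) force ⇒ zero torque about the center ⇒ m v r is constant.
v₂ = v₁ r₁ / r₂ = (1.35)(1.55) / (1.08) = 1.938 m/s.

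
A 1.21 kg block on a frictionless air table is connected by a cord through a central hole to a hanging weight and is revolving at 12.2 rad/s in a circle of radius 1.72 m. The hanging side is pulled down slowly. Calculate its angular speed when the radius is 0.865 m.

No torque about the axis ⇒ m r₁² ω₁ = m r₂² ω₂.
ω₂ = ω₁ (r₁/r₂)² = (12.2)(1.72/0.865)² = 48.24 rad/s.

ω₂ ≈ 48.2 rad/s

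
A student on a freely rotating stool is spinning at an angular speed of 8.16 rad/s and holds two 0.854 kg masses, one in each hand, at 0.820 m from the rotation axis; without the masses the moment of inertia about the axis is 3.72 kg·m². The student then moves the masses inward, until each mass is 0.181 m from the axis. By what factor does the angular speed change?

ω₂/ω₁ ≈ 1.29

Angular momentum about the spin axis is conserved since the torque about it is zero.
I₁ = 3.72 + 2(0.854)(0.820)² = 4.868 kg·m²; I₂ = 3.72 + 2(0.854)(0.181)² = 3.776 kg·m².
ω₂/ω₁ = I₁/I₂ = 4.868 / 3.776 = 1.289.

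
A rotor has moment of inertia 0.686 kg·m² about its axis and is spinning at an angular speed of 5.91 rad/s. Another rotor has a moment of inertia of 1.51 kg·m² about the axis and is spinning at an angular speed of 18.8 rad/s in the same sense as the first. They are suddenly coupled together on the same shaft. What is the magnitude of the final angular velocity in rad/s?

|ω_f| ≈ 14.8 rad/s

The coupling torques are internal; angular momentum about the shared axis is conserved.
Taking A's sense as positive: L = (0.6860)(5.91) + (1.510)(18.8) = 32.44 kg·m²·rad/s.
Combined I = 0.6860 + 1.510 = 2.196 kg·m².
ω_f = L / I = 32.44 / 2.196 = 14.77 rad/s.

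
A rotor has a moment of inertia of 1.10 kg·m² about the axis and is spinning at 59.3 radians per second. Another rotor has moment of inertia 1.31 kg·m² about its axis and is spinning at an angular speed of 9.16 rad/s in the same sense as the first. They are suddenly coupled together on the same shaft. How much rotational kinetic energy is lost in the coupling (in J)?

No external torque acts about the common axis, so total angular momentum is conserved.
Taking A's sense as positive: L = (1.100)(59.3) + (1.310)(9.16) = 77.23 kg·m²·rad/s.
Combined I = 1.100 + 1.310 = 2.410 kg·m².
ω_f = L / I = 77.23 / 2.410 = 32.05 rad/s.
KE_i = ½ΣIω² = 1989 J; KE_f = ½(2.410)(32.05)² = 1237 J.

ΔKE lost ≈ 752 J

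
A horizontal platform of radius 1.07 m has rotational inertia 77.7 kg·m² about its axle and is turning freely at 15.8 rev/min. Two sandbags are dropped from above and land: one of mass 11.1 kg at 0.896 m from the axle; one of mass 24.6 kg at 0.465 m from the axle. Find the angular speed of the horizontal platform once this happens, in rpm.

ω_f ≈ 13.4 rpm

The added mass arrives with no angular momentum about the axle, and any external torque about the axle is negligible, so the system's angular momentum is conserved.
Added inertia Σmr² = (11.1)(0.896)² + (24.6)(0.465)² = 14.23 kg·m²; I_f = 77.70 + 14.23 = 91.93 kg·m².
ω_f = I_p ω_i / I_f = (77.70)(15.8) / 91.93 = 13.35 rpm.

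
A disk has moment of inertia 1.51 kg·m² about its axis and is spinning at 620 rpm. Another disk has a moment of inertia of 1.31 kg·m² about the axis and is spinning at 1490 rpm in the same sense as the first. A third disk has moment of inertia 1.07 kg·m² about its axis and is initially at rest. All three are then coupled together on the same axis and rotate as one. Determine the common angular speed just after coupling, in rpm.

The coupling torques are internal; angular momentum about the shared axis is conserved.
Taking A's sense as positive: L = (1.510)(620) + (1.310)(1490) = 2888 kg·m²·rpm.
Combined I = 1.510 + 1.310 + 1.070 = 3.890 kg·m².
ω_f = L / I = 2888 / 3.890 = 742.4 rpm.

|ω_f| ≈ 742 rpm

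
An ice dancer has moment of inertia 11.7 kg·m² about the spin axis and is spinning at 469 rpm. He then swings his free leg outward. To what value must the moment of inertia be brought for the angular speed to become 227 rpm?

I₂ ≈ 24.2 kg·m²

No external torque acts about the spin axis, so angular momentum is conserved.
I₂ = I₁ω₁ / ω₂ = (11.7)(469) / (227) = 24.17 kg·m².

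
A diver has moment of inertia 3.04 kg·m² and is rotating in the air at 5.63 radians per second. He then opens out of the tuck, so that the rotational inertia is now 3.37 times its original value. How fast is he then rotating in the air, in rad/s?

ω₂ ≈ 1.67 rad/s

With no external torque about the axis, L is conserved: I₁ω₁ = I₂ω₂.
I₂ = 3.37 × 3.04 = 10.24 kg·m².
ω₂ = I₁ω₁ / I₂ = (3.040)(5.63 rad/s) / (10.24) = 1.671 rad/s.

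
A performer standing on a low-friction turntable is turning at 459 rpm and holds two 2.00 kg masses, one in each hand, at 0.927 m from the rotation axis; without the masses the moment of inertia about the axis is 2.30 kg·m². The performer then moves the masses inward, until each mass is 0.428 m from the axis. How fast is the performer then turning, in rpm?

ω₂ ≈ 868 rpm

Angular momentum about the spin axis is conserved since the torque about it is zero.
I₁ = 2.30 + 2(2.00)(0.927)² = 5.737 kg·m²; I₂ = 2.30 + 2(2.00)(0.428)² = 3.033 kg·m².
ω₂ = I₁ω₁ / I₂ = (5.737)(459 rpm) / (3.033) = 868.3 rpm.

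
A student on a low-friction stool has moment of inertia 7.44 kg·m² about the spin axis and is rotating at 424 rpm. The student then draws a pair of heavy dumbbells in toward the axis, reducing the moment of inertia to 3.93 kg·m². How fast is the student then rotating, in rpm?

ω₂ ≈ 803 rpm

No external torque acts about the spin axis, so angular momentum is conserved.
ω₂ = I₁ω₁ / I₂ = (7.440)(424 rpm) / (3.930) = 802.7 rpm.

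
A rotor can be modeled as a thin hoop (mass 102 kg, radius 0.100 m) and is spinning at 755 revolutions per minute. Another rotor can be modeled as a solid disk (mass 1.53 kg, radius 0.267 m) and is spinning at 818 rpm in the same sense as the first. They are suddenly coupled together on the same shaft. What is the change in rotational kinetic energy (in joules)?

ΔKE ≈ -1.13 J

No external torque acts about the common axis, so total angular momentum is conserved.
Moments of inertia: I_A = (102)(0.100)² = 1.020 kg·m²; I_B = ½(1.53)(0.267)² = 0.05454 kg·m².
Taking A's sense as positive: L = (1.020)(755) + (0.05454)(818) = 814.7 kg·m²·rpm.
Combined I = 1.020 + 0.05454 = 1.075 kg·m².
ω_f = L / I = 814.7 / 1.075 = 758.2 rpm.
KE_i = ½ΣIω² = 3388 J; KE_f = ½(1.075)(79.40)² = 3387 J.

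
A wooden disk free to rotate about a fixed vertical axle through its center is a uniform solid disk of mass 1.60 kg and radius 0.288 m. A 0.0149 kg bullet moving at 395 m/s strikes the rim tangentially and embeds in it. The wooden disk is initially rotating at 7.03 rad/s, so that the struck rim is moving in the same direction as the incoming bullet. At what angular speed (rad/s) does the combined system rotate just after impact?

|ω_f| ≈ 32.0 rad/s

The axle reaction passes through the axle and exerts no torque about it; angular momentum about the axle is conserved through the impact.
I_p = ½(1.60)(0.288)² = 0.06636 kg·m². Taking the sense of the bullet's angular momentum as positive, L_{bullet} = m v R = (0.0149)(395)(0.288) = 1.695 kg·m²/s.
L_i = +I_p ω_p + m v R = +(0.06636)(7.03) + 1.695 = 2.162 kg·m²/s.
After sticking, I_f = I_p + m R² = 0.06636 + (0.0149)(0.288)² = 0.06759 kg·m².
ω_f = L_i / I_f = 2.162 / 0.06759 = 31.98 rad/s.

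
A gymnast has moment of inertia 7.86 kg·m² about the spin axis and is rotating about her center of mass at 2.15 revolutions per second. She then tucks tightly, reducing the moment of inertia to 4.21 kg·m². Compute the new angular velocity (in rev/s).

With no external torque about the axis, L is conserved: I₁ω₁ = I₂ω₂.
ω₂ = I₁ω₁ / I₂ = (7.860)(2.15 rev/s) / (4.210) = 4.014 rev/s.

ω₂ ≈ 4.01 rev/s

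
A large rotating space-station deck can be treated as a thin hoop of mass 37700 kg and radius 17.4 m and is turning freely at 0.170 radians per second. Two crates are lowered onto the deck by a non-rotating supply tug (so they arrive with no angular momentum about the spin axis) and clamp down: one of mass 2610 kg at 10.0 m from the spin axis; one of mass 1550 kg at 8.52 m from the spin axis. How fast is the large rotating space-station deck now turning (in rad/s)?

ω_f ≈ 0.165 rad/s

No external torque acts about the spin axis; L_before = L_after.
I_p = (37700)(17.4)² = 1.141e+07 kg·m².
Added inertia Σmr² = (2610)(10.0)² + (1550)(8.52)² = 3.735e+05 kg·m²; I_f = 1.141e+07 + 3.735e+05 = 1.179e+07 kg·m².
ω_f = I_p ω_i / I_f = (1.141e+07)(0.170) / 1.179e+07 = 0.1646 rad/s.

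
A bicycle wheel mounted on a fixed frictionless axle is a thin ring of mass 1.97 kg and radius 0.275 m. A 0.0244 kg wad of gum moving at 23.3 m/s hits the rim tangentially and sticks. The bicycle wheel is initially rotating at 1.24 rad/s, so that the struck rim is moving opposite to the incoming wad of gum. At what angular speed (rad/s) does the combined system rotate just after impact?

|ω_f| ≈ 0.188 rad/s

About the axle the impulsive forces during the collision are internal, so angular momentum about that axis is conserved.
I_p = (1.97)(0.275)² = 0.1490 kg·m². Taking the sense of the wad of gum's angular momentum as positive, L_{wad} = m v R = (0.0244)(23.3)(0.275) = 0.1563 kg·m²/s.
L_i = −I_p ω_p + m v R = −(0.1490)(1.24) + 0.1563 = -0.02839 kg·m²/s.
After sticking, I_f = I_p + m R² = 0.1490 + (0.0244)(0.275)² = 0.1508 kg·m².
ω_f = L_i / I_f = -0.02839 / 0.1508 = -0.1883 rad/s.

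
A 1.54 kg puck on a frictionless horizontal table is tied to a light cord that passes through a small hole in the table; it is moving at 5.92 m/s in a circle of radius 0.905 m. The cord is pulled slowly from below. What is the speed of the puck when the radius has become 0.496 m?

v₂ ≈ 10.8 m/s

The only horizontal force on the mass is along the cord (radial), so it exerts no torque about the hole and angular momentum m v r is conserved.
v₂ = v₁ r₁ / r₂ = (5.92)(0.905) / (0.496) = 10.80 m/s.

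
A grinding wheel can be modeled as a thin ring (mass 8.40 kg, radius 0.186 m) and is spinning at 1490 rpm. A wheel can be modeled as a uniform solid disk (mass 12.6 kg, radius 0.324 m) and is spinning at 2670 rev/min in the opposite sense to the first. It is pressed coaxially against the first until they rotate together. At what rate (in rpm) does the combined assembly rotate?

|ω_f| ≈ 1400 rpm

No external torque acts about the common axis, so total angular momentum is conserved.
Moments of inertia: I_A = (8.40)(0.186)² = 0.2906 kg·m²; I_B = ½(12.6)(0.324)² = 0.6613 kg·m².
Taking A's sense as positive: L = (0.2906)(1490) − (0.6613)(2670) = -1333 kg·m²·rpm.
Combined I = 0.2906 + 0.6613 = 0.9520 kg·m².
ω_f = L / I = -1333 / 0.9520 = -1400 rpm.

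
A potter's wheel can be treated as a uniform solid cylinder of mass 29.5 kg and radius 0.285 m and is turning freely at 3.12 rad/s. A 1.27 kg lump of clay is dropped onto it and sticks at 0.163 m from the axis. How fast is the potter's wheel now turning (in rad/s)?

The added mass arrives with no angular momentum about the axis, and any external torque about the axis is negligible, so the system's angular momentum is conserved.
I_p = ½(29.5)(0.285)² = 1.198 kg·m².
Added inertia Σmr² = (1.27)(0.163)² = 0.03374 kg·m²; I_f = 1.198 + 0.03374 = 1.232 kg·m².
ω_f = I_p ω_i / I_f = (1.198)(3.12) / 1.232 = 3.035 rad/s.

ω_f ≈ 3.03 rad/s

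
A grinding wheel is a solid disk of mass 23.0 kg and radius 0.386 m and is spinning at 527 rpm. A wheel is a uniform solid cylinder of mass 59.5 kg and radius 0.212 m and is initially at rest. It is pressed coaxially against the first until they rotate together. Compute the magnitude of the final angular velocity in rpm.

No external torque acts about the common axis, so total angular momentum is conserved.
Moments of inertia: I_A = ½(23.0)(0.386)² = 1.713 kg·m²; I_B = ½(59.5)(0.212)² = 1.337 kg·m².
Taking A's sense as positive: L = (1.713)(527) = 903.0 kg·m²·rpm.
Combined I = 1.713 + 1.337 = 3.051 kg·m².
ω_f = L / I = 903.0 / 3.051 = 296.0 rpm.

|ω_f| ≈ 296 rpm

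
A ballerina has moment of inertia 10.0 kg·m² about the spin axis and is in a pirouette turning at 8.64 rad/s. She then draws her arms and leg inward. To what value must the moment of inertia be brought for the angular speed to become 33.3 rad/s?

With no external torque about the axis, L is conserved: I₁ω₁ = I₂ω₂.
I₂ = I₁ω₁ / ω₂ = (10.0)(8.64) / (33.3) = 2.595 kg·m².

I₂ ≈ 2.59 kg·m²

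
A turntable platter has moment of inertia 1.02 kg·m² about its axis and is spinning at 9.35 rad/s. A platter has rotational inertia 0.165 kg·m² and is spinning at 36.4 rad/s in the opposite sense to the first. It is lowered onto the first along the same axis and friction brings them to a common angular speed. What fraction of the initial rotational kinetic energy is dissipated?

The coupling torques are internal; angular momentum about the shared axis is conserved.
Taking A's sense as positive: L = (1.020)(9.35) − (0.1650)(36.4) = 3.531 kg·m²·rad/s.
Combined I = 1.020 + 0.1650 = 1.185 kg·m².
ω_f = L / I = 3.531 / 1.185 = 2.980 rad/s.
KE_i = ½ΣIω² = 153.9 J; KE_f = ½(1.185)(2.980)² = 5.261 J.
Fraction dissipated = (KE_i − KE_f)/KE_i = 0.9658.

fraction ≈ 0.966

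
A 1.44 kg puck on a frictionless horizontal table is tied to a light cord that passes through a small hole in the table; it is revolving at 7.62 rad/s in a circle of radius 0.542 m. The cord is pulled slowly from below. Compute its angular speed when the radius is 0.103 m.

No torque about the axis ⇒ m r₁² ω₁ = m r₂² ω₂.
ω₂ = ω₁ (r₁/r₂)² = (7.62)(0.542/0.103)² = 211.0 rad/s.

ω₂ ≈ 211 rad/s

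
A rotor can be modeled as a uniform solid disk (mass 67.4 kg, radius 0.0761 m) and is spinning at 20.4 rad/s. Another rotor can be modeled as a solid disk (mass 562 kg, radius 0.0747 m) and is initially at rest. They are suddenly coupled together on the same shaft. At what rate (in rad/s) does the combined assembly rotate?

The coupling torques are internal; angular momentum about the shared axis is conserved.
Moments of inertia: I_A = ½(67.4)(0.0761)² = 0.1952 kg·m²; I_B = ½(562)(0.0747)² = 1.568 kg·m².
Taking A's sense as positive: L = (0.1952)(20.4) = 3.981 kg·m²·rad/s.
Combined I = 0.1952 + 1.568 = 1.763 kg·m².
ω_f = L / I = 3.981 / 1.763 = 2.258 rad/s.

|ω_f| ≈ 2.26 rad/s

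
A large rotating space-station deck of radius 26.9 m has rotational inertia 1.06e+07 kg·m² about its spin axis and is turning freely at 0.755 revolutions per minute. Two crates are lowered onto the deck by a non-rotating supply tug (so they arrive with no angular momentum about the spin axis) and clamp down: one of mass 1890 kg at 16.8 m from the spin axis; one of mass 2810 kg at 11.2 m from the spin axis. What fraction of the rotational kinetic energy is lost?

fraction ≈ 0.0771

No external torque acts about the spin axis; L_before = L_after.
Added inertia Σmr² = (1890)(16.8)² + (2810)(11.2)² = 8.859e+05 kg·m²; I_f = 1.060e+07 + 8.859e+05 = 1.149e+07 kg·m².
ω_f = I_p ω_i / I_f = (1.060e+07)(0.755) / 1.149e+07 = 0.6968 rpm.
KE_i = ½(1.060e+07)(0.07906 rad/s)² = 33130 J; KE_f = ½(1.149e+07)(0.07297)² = 30580 J.
Fraction lost = 0.07713.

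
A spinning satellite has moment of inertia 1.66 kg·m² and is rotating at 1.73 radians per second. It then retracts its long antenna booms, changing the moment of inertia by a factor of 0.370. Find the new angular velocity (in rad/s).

With no external torque about the axis, L is conserved: I₁ω₁ = I₂ω₂.
I₂ = 0.370 × 1.66 = 0.6142 kg·m².
ω₂ = I₁ω₁ / I₂ = (1.660)(1.73 rad/s) / (0.6142) = 4.676 rad/s.

ω₂ ≈ 4.68 rad/s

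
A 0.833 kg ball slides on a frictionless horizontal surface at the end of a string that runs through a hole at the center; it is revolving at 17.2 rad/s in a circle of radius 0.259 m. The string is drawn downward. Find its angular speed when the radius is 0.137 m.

ω₂ ≈ 61.5 rad/s

The constraining force is radial, so m r² ω about the center is conserved.
ω₂ = ω₁ (r₁/r₂)² = (17.2)(0.259/0.137)² = 61.47 rad/s.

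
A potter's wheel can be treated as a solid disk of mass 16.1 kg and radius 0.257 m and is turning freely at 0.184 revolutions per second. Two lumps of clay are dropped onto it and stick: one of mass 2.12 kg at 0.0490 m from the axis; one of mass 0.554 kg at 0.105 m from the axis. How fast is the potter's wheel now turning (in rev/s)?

ω_f ≈ 0.180 rev/s

The added mass arrives with no angular momentum about the axis, and any external torque about the axis is negligible, so the system's angular momentum is conserved.
I_p = ½(16.1)(0.257)² = 0.5317 kg·m².
Added inertia Σmr² = (2.12)(0.0490)² + (0.554)(0.105)² = 0.01120 kg·m²; I_f = 0.5317 + 0.01120 = 0.5429 kg·m².
ω_f = I_p ω_i / I_f = (0.5317)(0.184) / 0.5429 = 0.1802 rev/s.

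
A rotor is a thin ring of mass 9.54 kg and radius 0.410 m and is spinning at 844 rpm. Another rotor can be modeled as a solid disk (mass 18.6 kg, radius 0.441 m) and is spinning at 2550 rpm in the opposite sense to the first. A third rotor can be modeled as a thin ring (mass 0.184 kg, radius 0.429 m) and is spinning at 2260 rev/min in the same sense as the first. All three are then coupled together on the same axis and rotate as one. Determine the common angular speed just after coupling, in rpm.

The coupling torques are internal; angular momentum about the shared axis is conserved.
Moments of inertia: I_A = (9.54)(0.410)² = 1.604 kg·m²; I_B = ½(18.6)(0.441)² = 1.809 kg·m²; I_C = (0.184)(0.429)² = 0.03386 kg·m².
Taking A's sense as positive: L = (1.604)(844) − (1.809)(2550) + (0.03386)(2260) = -3182 kg·m²·rpm.
Combined I = 1.604 + 1.809 + 0.03386 = 3.446 kg·m².
ω_f = L / I = -3182 / 3.446 = -923.4 rpm.

|ω_f| ≈ 923 rpm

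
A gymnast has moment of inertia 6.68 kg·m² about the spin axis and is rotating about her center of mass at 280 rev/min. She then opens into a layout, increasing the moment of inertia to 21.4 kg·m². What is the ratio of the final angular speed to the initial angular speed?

ω₂/ω₁ ≈ 0.312

Angular momentum about the spin axis is conserved since the torque about it is zero.
ω₂/ω₁ = I₁/I₂ = 6.680 / 21.40 = 0.3121.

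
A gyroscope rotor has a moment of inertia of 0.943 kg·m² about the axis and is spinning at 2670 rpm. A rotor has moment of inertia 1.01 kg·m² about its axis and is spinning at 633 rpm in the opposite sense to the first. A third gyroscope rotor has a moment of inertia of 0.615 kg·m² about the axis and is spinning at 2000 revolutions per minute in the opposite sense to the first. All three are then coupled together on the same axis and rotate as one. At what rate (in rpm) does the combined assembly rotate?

No external torque acts about the common axis, so total angular momentum is conserved.
Taking A's sense as positive: L = (0.9430)(2670) − (1.010)(633) − (0.6150)(2000) = 648.5 kg·m²·rpm.
Combined I = 0.9430 + 1.010 + 0.6150 = 2.568 kg·m².
ω_f = L / I = 648.5 / 2.568 = 252.5 rpm.

|ω_f| ≈ 253 rpm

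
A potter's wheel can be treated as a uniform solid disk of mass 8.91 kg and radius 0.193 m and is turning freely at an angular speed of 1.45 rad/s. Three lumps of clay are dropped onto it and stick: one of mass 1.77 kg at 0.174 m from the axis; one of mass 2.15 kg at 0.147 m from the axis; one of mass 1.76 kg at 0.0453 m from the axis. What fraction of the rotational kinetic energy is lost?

No external torque acts about the axis; L_before = L_after.
I_p = ½(8.91)(0.193)² = 0.1659 kg·m².
Added inertia Σmr² = (1.77)(0.174)² + (2.15)(0.147)² + (1.76)(0.0453)² = 0.1037 kg·m²; I_f = 0.1659 + 0.1037 = 0.2696 kg·m².
ω_f = I_p ω_i / I_f = (0.1659)(1.45) / 0.2696 = 0.8925 rad/s.
KE_i = ½(0.1659)(1.450 rad/s)² = 0.1744 J; KE_f = ½(0.2696)(0.8925)² = 0.1074 J.
Fraction lost = 0.3845.

fraction ≈ 0.384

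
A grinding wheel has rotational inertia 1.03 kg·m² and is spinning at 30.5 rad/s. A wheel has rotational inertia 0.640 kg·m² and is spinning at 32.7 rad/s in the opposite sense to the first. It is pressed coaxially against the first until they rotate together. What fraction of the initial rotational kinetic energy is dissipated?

fraction ≈ 0.960

The coupling torques are internal; angular momentum about the shared axis is conserved.
Taking A's sense as positive: L = (1.030)(30.5) − (0.6400)(32.7) = 10.49 kg·m²·rad/s.
Combined I = 1.030 + 0.6400 = 1.670 kg·m².
ω_f = L / I = 10.49 / 1.670 = 6.280 rad/s.
KE_i = ½ΣIω² = 821.3 J; KE_f = ½(1.670)(6.280)² = 32.93 J.
Fraction dissipated = (KE_i − KE_f)/KE_i = 0.9599.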